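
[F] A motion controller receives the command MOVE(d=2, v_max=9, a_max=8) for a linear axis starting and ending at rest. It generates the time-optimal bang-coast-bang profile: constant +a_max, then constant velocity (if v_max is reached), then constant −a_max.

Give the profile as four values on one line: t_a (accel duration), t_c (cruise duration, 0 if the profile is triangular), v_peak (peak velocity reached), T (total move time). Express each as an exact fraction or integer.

v_max²/a_max = 9²/8 = 81/8
2 < 81/8 → triangular
v_peak = √(2·8) = √16 = 4
t_a = 4/8 = 1/2; t_c = 0
T = 2·1/2 = 1

t_a=1/2 t_c=0 v_peak=4 T=1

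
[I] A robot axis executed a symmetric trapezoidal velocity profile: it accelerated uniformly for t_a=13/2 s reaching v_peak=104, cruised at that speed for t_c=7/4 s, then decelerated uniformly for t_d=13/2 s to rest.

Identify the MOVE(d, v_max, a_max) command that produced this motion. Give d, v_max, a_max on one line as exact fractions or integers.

d=858 v_max=104 a_max=16

a_max = 104/(13/2) = 16
d_a = ½·104·13/2 = 338; d_c = 104·7/4 = 182
d = 2·338 + 182 = 858
t_c = 7/4 > 0 ⇒ limit active, v_max = 104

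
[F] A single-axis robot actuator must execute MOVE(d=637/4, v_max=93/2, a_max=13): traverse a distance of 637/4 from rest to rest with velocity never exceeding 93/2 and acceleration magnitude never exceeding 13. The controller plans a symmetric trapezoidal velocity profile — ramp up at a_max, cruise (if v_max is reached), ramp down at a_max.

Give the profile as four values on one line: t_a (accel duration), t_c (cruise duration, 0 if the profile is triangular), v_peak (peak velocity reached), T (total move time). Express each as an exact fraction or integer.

(v_max)²/a_max = (93/2)²/13 = 8649/52
637/4 < 8649/52 so t_c = 0
v_peak = √(637/4·13) = √(8281/4) = 91/2
t_a = (91/2)/13 = 7/2; t_c = 0
T = 2·7/2 = 7

t_a=7/2 t_c=0 v_peak=91/2 T=7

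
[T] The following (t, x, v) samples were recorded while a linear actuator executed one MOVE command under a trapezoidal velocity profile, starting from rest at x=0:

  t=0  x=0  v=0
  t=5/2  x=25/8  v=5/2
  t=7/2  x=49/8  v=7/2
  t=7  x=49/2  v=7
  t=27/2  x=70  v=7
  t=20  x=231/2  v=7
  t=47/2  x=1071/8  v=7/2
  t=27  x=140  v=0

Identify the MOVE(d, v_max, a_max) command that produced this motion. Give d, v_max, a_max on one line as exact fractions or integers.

d=140 v_max=7 a_max=1

final state: t=27, x=140, v=0 → d = 140
a_max = (5/2−0)/(5/2−0) = 1
max v = 7 over t∈[7,20] → v_max = 7
check: 7·(7+13) = 140 ✓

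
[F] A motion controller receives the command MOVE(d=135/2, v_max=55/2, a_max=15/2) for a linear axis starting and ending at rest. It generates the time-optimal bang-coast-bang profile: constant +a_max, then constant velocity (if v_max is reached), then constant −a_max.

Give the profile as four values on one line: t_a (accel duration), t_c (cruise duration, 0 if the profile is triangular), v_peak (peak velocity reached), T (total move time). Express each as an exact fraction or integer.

t_a=3 t_c=0 v_peak=45/2 T=6

v_max²/a_max = (55/2)²/(15/2) = 605/6
135/2 < 605/6 so t_c = 0
v_peak = √(135/2·15/2) = √(2025/4) = 45/2
t_a = (45/2)/(15/2) = 3; t_c = 0
T = 2·3 = 6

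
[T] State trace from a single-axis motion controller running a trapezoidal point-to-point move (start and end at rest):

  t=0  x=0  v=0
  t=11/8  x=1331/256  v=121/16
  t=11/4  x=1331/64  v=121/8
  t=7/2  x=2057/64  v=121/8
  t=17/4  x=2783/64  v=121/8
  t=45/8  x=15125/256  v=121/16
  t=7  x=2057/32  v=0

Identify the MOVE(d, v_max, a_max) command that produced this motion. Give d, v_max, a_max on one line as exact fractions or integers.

final state: t=7, x=2057/32, v=0 → d = 2057/32
a_max = (121/16−0)/(11/8−0) = 11/2
max v = 121/8 over t∈[11/4,17/4] → v_max = 121/8
check: 121/8·(11/4+3/2) = 2057/32 ✓

d=2057/32 v_max=121/8 a_max=11/2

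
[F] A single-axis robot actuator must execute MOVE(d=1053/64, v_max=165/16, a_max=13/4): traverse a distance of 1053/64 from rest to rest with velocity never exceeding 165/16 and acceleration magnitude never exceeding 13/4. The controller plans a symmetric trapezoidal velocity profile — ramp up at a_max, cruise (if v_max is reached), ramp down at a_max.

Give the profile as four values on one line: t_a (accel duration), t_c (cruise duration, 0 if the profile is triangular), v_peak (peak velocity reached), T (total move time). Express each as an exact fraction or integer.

vₘ²/aₘ = (165/16)²/(13/4) = 27225/832
1053/64 < 27225/832 ⇒ no cruise
v_peak = √(1053/64·13/4) = √(13689/256) = 117/16
t_a = (117/16)/(13/4) = 9/4; t_c = 0
T = 2·9/4 = 9/2

t_a=9/4 t_c=0 v_peak=117/16 T=9/2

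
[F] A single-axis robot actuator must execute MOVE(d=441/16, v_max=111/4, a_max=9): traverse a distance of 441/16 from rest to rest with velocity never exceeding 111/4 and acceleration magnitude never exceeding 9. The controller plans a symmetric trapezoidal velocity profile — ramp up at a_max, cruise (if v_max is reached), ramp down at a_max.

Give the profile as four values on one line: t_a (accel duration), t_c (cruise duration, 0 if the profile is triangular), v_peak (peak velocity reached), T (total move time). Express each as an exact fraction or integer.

t_a=7/4 t_c=0 v_peak=63/4 T=7/2

v_max²/a_max = (111/4)²/9 = 1369/16
441/16 < 1369/16 so t_c = 0
v_peak = √(441/16·9) = √(3969/16) = 63/4
t_a = (63/4)/9 = 7/4; t_c = 0
T = 2·7/4 = 7/2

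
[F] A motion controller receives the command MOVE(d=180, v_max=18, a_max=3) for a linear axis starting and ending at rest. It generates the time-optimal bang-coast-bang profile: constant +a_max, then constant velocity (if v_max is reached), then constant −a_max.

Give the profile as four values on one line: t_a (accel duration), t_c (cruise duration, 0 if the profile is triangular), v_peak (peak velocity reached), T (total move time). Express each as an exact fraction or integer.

v_max²/a_max = 18²/3 = 108
180 ≥ 108 ⇒ cruise phase
t_a = 18/3 = 6; v_peak = 18
d_cruise = 180 − 108 = 72; t_c = 72/18 = 4
T = 2·6 + 4 = 16

t_a=6 t_c=4 v_peak=18 T=16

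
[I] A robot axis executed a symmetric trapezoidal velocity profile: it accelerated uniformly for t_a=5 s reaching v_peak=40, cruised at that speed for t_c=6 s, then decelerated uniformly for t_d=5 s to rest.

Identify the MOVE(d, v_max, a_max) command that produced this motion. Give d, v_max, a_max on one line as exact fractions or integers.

a_max = 40/5 = 8
d_a = ½·40·5 = 100; d_c = 40·6 = 240
d = 2·100 + 240 = 440
t_c = 6 > 0 ⇒ limit active, v_max = 40

d=440 v_max=40 a_max=8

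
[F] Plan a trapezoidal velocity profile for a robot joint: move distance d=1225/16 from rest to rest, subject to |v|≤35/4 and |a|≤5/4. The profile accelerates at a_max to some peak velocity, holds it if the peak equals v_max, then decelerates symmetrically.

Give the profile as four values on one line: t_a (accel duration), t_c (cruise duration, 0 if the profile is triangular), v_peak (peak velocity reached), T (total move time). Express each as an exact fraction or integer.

vₘ²/aₘ = (35/4)²/(5/4) = 245/4
1225/16 ≥ 245/4 → trapezoidal
t_a = (35/4)/(5/4) = 7; v_peak = 35/4
d_cruise = 1225/16 − 245/4 = 245/16; t_c = (245/16)/(35/4) = 7/4
T = 2·7 + 7/4 = 63/4

t_a=7 t_c=7/4 v_peak=35/4 T=63/4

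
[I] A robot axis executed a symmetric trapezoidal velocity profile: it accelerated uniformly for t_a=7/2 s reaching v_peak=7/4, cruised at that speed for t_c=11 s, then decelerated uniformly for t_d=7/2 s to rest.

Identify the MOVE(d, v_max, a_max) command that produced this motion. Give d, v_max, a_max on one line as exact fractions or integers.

d=203/8 v_max=7/4 a_max=1/2

a_max = (7/4)/(7/2) = 1/2
d_a = ½·7/4·7/2 = 49/16; d_c = 7/4·11 = 77/4
d = 2·49/16 + 77/4 = 203/8
t_c = 11 > 0 ⇒ limit active, v_max = 7/4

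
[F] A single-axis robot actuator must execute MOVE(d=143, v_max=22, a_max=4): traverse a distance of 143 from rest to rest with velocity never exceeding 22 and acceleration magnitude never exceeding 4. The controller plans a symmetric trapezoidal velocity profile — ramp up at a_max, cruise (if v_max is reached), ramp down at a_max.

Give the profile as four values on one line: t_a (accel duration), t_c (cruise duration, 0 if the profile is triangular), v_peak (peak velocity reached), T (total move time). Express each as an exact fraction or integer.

vₘ²/aₘ = 22²/4 = 121
143 ≥ 121 so v_max reached
t_a = 22/4 = 11/2; v_peak = 22
d_cruise = 143 − 121 = 22; t_c = 22/22 = 1
T = 2·11/2 + 1 = 12

t_a=11/2 t_c=1 v_peak=22 T=12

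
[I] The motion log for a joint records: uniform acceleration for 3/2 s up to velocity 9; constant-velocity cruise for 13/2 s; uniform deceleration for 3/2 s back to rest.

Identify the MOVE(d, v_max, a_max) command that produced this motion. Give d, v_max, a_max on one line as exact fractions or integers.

d=72 v_max=9 a_max=6

a_max = 9/(3/2) = 6
d_a = ½·9·3/2 = 27/4; d_c = 9·13/2 = 117/2
d = 2·27/4 + 117/2 = 72
t_c = 13/2 > 0 → v_max = v_peak = 9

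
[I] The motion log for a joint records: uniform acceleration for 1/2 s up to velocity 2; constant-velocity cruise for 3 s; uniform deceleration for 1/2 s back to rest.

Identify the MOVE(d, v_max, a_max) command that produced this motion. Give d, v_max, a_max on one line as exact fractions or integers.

d=7 v_max=2 a_max=4

a_max = 2/(1/2) = 4
d_a = ½·2·1/2 = 1/2; d_c = 2·3 = 6
d = 2·1/2 + 6 = 7
t_c = 3 > 0 so v_max = 2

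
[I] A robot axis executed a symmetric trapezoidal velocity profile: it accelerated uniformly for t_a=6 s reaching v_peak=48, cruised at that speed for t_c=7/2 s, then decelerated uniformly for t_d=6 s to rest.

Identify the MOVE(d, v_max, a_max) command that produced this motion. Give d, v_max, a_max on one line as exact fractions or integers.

a_max = 48/6 = 8
d_a = ½·48·6 = 144; d_c = 48·7/2 = 168
d = 2·144 + 168 = 456
t_c = 7/2 > 0 ⇒ limit active, v_max = 48

d=456 v_max=48 a_max=8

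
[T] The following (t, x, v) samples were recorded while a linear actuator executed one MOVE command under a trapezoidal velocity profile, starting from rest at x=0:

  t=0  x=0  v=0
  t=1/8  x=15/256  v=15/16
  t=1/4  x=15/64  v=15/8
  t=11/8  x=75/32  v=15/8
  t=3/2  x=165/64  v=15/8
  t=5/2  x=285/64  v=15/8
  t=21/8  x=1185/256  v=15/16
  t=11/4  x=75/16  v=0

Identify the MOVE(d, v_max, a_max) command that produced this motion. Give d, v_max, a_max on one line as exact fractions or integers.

final state: t=11/4, x=75/16, v=0 → d = 75/16
a_max = (15/16−0)/(1/8−0) = 15/2
max v = 15/8 over t∈[1/4,5/2] → v_max = 15/8
check: 15/8·(1/4+9/4) = 75/16 ✓

d=75/16 v_max=15/8 a_max=15/2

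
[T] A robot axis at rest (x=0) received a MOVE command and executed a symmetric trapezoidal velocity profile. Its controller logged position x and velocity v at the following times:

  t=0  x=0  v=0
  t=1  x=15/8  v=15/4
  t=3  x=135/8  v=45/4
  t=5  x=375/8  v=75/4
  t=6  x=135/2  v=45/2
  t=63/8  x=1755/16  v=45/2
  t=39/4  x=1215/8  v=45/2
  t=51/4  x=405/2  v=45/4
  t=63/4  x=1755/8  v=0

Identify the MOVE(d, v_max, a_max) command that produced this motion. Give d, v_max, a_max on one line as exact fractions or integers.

d=1755/8 v_max=45/2 a_max=15/4

final state: t=63/4, x=1755/8, v=0 → d = 1755/8
a_max = (15/4−0)/(1−0) = 15/4
max v = 45/2 over t∈[6,39/4] → v_max = 45/2
check: 45/2·(6+15/4) = 1755/8 ✓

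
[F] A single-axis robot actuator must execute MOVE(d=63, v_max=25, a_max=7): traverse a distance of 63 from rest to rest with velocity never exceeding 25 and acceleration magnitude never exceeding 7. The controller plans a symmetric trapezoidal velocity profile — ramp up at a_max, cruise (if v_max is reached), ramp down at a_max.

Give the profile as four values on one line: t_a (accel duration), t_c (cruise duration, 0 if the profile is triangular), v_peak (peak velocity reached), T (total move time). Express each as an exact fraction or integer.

(v_max)²/a_max = 25²/7 = 625/7
63 < 625/7 ⇒ no cruise
v_peak = √(63·7) = √441 = 21
t_a = 21/7 = 3; t_c = 0
T = 2·3 = 6

t_a=3 t_c=0 v_peak=21 T=6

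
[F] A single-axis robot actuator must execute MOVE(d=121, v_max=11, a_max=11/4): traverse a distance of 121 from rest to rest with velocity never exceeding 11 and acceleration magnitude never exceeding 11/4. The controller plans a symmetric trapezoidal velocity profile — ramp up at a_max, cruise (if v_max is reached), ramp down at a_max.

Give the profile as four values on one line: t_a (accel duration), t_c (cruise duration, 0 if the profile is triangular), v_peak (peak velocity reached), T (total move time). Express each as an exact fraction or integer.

t_a=4 t_c=7 v_peak=11 T=15

vₘ²/aₘ = 11²/(11/4) = 44
121 ≥ 44 ⇒ cruise phase
t_a = 11/(11/4) = 4; v_peak = 11
d_cruise = 121 − 44 = 77; t_c = 77/11 = 7
T = 2·4 + 7 = 15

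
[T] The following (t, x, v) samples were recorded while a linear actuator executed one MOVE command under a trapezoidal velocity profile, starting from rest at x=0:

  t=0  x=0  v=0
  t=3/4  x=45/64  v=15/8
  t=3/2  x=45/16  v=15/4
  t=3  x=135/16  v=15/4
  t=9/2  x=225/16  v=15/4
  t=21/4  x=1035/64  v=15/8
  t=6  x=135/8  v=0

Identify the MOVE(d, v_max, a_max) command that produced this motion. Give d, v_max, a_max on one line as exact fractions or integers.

d=135/8 v_max=15/4 a_max=5/2

final state: t=6, x=135/8, v=0 → d = 135/8
a_max = (15/8−0)/(3/4−0) = 5/2
max v = 15/4 over t∈[3/2,9/2] → v_max = 15/4
check: 15/4·(3/2+3) = 135/8 ✓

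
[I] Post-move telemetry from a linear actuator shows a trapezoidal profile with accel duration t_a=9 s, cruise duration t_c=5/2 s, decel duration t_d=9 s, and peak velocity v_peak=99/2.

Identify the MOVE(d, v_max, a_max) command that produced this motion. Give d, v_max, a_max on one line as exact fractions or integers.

d=2277/4 v_max=99/2 a_max=11/2

a_max = (99/2)/9 = 11/2
d_a = ½·99/2·9 = 891/4; d_c = 99/2·5/2 = 495/4
d = 2·891/4 + 495/4 = 2277/4
t_c = 5/2 > 0 → v_max = v_peak = 99/2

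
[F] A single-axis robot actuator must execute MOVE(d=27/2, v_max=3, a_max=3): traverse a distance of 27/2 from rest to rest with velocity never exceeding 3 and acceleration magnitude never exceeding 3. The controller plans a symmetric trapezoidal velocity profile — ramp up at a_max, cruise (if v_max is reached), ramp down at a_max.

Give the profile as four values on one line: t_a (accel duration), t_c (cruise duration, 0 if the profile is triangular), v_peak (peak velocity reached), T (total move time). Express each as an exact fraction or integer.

t_a=1 t_c=7/2 v_peak=3 T=11/2

(v_max)²/a_max = 3²/3 = 3
27/2 ≥ 3 ⇒ cruise phase
t_a = 3/3 = 1; v_peak = 3
d_cruise = 27/2 − 3 = 21/2; t_c = (21/2)/3 = 7/2
T = 2·1 + 7/2 = 11/2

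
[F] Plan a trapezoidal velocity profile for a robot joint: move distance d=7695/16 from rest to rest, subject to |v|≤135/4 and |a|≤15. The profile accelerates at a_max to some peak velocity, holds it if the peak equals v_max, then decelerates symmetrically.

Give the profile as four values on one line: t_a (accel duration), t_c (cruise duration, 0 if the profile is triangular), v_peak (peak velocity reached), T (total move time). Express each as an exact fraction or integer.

t_a=9/4 t_c=12 v_peak=135/4 T=33/2

(v_max)²/a_max = (135/4)²/15 = 1215/16
7695/16 ≥ 1215/16 → trapezoidal
t_a = (135/4)/15 = 9/4; v_peak = 135/4
d_cruise = 7695/16 − 1215/16 = 405; t_c = 405/(135/4) = 12
T = 2·9/4 + 12 = 33/2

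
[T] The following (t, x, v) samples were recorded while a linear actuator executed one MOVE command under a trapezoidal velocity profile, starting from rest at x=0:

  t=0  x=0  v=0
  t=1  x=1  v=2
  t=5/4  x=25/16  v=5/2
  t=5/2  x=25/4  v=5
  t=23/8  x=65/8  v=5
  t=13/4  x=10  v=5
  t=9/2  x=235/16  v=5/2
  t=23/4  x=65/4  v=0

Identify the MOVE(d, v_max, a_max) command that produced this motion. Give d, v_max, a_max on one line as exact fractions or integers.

d=65/4 v_max=5 a_max=2

final state: t=23/4, x=65/4, v=0 → d = 65/4
a_max = (2−0)/(1−0) = 2
max v = 5 over t∈[5/2,13/4] → v_max = 5
check: 5·(5/2+3/4) = 65/4 ✓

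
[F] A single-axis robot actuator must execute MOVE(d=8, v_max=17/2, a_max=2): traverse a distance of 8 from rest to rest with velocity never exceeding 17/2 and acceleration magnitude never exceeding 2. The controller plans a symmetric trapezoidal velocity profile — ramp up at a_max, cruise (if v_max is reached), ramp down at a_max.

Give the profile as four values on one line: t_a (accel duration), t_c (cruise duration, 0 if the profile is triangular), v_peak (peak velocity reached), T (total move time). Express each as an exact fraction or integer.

t_a=2 t_c=0 v_peak=4 T=4

(v_max)²/a_max = (17/2)²/2 = 289/8
8 < 289/8 ⇒ no cruise
v_peak = √(8·2) = √16 = 4
t_a = 4/2 = 2; t_c = 0
T = 2·2 = 4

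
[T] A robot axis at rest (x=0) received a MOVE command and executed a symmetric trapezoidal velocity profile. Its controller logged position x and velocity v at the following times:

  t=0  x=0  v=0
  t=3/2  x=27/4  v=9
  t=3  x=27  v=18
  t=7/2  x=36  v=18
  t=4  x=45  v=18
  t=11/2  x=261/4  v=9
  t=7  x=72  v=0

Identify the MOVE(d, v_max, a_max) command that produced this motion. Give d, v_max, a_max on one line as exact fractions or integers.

final state: t=7, x=72, v=0 → d = 72
a_max = (9−0)/(3/2−0) = 6
max v = 18 over t∈[3,4] → v_max = 18
check: 18·(3+1) = 72 ✓

d=72 v_max=18 a_max=6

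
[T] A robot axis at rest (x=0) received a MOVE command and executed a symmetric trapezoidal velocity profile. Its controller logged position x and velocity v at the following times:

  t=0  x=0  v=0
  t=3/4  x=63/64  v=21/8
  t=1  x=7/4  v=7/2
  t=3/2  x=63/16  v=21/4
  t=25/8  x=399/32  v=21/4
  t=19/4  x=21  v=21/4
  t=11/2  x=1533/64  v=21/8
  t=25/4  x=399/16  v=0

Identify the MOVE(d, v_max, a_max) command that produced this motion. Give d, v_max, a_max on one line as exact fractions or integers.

d=399/16 v_max=21/4 a_max=7/2

final state: t=25/4, x=399/16, v=0 → d = 399/16
a_max = (21/8−0)/(3/4−0) = 7/2
max v = 21/4 over t∈[3/2,19/4] → v_max = 21/4
check: 21/4·(3/2+13/4) = 399/16 ✓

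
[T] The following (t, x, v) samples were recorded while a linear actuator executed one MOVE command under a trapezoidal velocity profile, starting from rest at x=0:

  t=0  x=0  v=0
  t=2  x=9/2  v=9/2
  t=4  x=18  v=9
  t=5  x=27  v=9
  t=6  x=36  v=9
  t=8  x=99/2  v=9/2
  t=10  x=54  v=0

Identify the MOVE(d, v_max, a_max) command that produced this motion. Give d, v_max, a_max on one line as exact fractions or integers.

d=54 v_max=9 a_max=9/4

final state: t=10, x=54, v=0 → d = 54
a_max = (9/2−0)/(2−0) = 9/4
max v = 9 over t∈[4,6] → v_max = 9
check: 9·(4+2) = 54 ✓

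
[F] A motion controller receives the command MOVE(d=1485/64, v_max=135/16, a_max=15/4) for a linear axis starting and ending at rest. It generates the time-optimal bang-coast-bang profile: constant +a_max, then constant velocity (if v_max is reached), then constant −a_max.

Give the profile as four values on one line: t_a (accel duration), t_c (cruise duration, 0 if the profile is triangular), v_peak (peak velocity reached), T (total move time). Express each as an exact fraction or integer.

t_a=9/4 t_c=1/2 v_peak=135/16 T=5

v_max²/a_max = (135/16)²/(15/4) = 1215/64
1485/64 ≥ 1215/64 ⇒ cruise phase
t_a = (135/16)/(15/4) = 9/4; v_peak = 135/16
d_cruise = 1485/64 − 1215/64 = 135/32; t_c = (135/32)/(135/16) = 1/2
T = 2·9/4 + 1/2 = 5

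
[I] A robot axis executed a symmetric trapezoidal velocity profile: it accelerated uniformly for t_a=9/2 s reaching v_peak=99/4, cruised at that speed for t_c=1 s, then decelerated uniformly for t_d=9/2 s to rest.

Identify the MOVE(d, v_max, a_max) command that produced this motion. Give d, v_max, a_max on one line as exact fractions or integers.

a_max = (99/4)/(9/2) = 11/2
d_a = ½·99/4·9/2 = 891/16; d_c = 99/4·1 = 99/4
d = 2·891/16 + 99/4 = 1089/8
t_c = 1 > 0 ⇒ limit active, v_max = 99/4

d=1089/8 v_max=99/4 a_max=11/2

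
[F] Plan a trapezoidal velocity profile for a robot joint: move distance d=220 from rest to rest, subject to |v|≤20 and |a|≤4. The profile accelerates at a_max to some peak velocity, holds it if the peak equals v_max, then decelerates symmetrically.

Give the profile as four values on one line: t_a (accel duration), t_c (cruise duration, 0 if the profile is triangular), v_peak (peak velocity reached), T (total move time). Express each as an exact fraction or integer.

t_a=5 t_c=6 v_peak=20 T=16

v_max²/a_max = 20²/4 = 100
220 ≥ 100 → trapezoidal
t_a = 20/4 = 5; v_peak = 20
d_cruise = 220 − 100 = 120; t_c = 120/20 = 6
T = 2·5 + 6 = 16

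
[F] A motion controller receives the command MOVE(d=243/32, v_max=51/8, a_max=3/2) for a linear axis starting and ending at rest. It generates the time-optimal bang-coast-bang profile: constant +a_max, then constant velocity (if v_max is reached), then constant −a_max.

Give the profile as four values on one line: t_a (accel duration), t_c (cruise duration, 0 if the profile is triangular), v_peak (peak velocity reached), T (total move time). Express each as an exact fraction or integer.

t_a=9/4 t_c=0 v_peak=27/8 T=9/2

v_max²/a_max = (51/8)²/(3/2) = 867/32
243/32 < 867/32 ⇒ no cruise
v_peak = √(243/32·3/2) = √(729/64) = 27/8
t_a = (27/8)/(3/2) = 9/4; t_c = 0
T = 2·9/4 = 9/2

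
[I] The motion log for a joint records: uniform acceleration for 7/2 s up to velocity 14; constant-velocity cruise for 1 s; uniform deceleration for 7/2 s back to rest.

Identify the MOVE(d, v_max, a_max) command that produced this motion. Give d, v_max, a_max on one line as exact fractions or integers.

a_max = 14/(7/2) = 4
d_a = ½·14·7/2 = 49/2; d_c = 14·1 = 14
d = 2·49/2 + 14 = 63
t_c = 1 > 0 → v_max = v_peak = 14

d=63 v_max=14 a_max=4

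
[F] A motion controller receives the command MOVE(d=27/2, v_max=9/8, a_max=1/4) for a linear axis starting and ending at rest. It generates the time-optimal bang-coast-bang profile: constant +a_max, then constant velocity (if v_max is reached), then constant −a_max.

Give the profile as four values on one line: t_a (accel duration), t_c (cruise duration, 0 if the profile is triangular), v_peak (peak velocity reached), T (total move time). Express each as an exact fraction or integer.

(v_max)²/a_max = (9/8)²/(1/4) = 81/16
27/2 ≥ 81/16 → trapezoidal
t_a = (9/8)/(1/4) = 9/2; v_peak = 9/8
d_cruise = 27/2 − 81/16 = 135/16; t_c = (135/16)/(9/8) = 15/2
T = 2·9/2 + 15/2 = 33/2

t_a=9/2 t_c=15/2 v_peak=9/8 T=33/2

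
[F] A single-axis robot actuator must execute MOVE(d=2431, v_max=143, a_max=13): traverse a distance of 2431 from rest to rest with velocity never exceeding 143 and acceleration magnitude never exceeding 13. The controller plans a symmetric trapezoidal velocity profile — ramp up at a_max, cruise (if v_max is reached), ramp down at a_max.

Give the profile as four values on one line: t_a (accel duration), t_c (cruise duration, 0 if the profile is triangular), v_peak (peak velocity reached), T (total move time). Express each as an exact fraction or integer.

v_max²/a_max = 143²/13 = 1573
2431 ≥ 1573 → trapezoidal
t_a = 143/13 = 11; v_peak = 143
d_cruise = 2431 − 1573 = 858; t_c = 858/143 = 6
T = 2·11 + 6 = 28

t_a=11 t_c=6 v_peak=143 T=28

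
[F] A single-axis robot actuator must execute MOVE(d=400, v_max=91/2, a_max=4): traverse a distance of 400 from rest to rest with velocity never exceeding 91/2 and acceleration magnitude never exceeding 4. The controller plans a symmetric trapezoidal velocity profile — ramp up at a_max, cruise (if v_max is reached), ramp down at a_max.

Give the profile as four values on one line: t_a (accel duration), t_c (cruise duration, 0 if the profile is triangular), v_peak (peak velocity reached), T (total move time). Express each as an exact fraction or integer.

t_a=10 t_c=0 v_peak=40 T=20

v_max²/a_max = (91/2)²/4 = 8281/16
400 < 8281/16 so t_c = 0
v_peak = √(400·4) = √1600 = 40
t_a = 40/4 = 10; t_c = 0
T = 2·10 = 20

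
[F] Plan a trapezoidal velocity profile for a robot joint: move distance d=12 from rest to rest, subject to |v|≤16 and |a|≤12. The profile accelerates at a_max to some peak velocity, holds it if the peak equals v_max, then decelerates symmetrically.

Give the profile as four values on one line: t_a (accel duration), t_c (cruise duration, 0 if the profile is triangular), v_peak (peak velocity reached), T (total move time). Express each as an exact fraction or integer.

t_a=1 t_c=0 v_peak=12 T=2

vₘ²/aₘ = 16²/12 = 64/3
12 < 64/3 so t_c = 0
v_peak = √(12·12) = √144 = 12
t_a = 12/12 = 1; t_c = 0
T = 2·1 = 2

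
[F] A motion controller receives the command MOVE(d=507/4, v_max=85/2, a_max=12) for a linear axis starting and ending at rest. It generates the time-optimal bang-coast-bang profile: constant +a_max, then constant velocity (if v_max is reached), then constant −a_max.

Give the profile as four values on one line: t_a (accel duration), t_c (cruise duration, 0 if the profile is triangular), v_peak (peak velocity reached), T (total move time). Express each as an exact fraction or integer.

t_a=13/4 t_c=0 v_peak=39 T=13/2

vₘ²/aₘ = (85/2)²/12 = 7225/48
507/4 < 7225/48 ⇒ no cruise
v_peak = √(507/4·12) = √1521 = 39
t_a = 39/12 = 13/4; t_c = 0
T = 2·13/4 = 13/2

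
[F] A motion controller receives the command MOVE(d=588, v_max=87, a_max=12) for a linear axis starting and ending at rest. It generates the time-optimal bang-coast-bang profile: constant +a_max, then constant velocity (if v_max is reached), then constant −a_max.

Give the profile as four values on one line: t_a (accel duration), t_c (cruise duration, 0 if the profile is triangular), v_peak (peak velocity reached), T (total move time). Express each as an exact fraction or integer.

t_a=7 t_c=0 v_peak=84 T=14

vₘ²/aₘ = 87²/12 = 2523/4
588 < 2523/4 so t_c = 0
v_peak = √(588·12) = √7056 = 84
t_a = 84/12 = 7; t_c = 0
T = 2·7 = 14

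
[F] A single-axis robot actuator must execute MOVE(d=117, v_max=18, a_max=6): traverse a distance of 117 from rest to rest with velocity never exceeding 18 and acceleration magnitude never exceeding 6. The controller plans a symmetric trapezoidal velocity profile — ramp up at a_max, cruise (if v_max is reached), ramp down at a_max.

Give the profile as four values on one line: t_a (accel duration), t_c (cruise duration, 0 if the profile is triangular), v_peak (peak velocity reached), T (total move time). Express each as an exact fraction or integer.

(v_max)²/a_max = 18²/6 = 54
117 ≥ 54 ⇒ cruise phase
t_a = 18/6 = 3; v_peak = 18
d_cruise = 117 − 54 = 63; t_c = 63/18 = 7/2
T = 2·3 + 7/2 = 19/2

t_a=3 t_c=7/2 v_peak=18 T=19/2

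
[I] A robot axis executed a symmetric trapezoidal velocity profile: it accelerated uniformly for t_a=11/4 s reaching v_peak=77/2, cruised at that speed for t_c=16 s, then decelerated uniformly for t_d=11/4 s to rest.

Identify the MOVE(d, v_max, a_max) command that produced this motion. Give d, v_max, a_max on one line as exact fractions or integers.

d=5775/8 v_max=77/2 a_max=14

a_max = (77/2)/(11/4) = 14
d_a = ½·77/2·11/4 = 847/16; d_c = 77/2·16 = 616
d = 2·847/16 + 616 = 5775/8
t_c = 16 > 0 → v_max = v_peak = 77/2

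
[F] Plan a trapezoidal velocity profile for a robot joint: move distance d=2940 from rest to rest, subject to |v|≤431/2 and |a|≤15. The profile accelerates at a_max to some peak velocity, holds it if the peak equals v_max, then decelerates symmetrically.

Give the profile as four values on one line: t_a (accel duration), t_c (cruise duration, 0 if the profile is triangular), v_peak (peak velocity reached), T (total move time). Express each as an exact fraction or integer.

t_a=14 t_c=0 v_peak=210 T=28

v_max²/a_max = (431/2)²/15 = 185761/60
2940 < 185761/60 so t_c = 0
v_peak = √(2940·15) = √44100 = 210
t_a = 210/15 = 14; t_c = 0
T = 2·14 = 28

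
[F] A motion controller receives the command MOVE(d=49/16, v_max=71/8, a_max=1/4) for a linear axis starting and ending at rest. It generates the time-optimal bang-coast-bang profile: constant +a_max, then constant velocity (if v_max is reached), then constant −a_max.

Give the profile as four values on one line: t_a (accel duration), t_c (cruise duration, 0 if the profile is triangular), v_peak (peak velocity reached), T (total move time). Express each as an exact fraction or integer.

t_a=7/2 t_c=0 v_peak=7/8 T=7

v_max²/a_max = (71/8)²/(1/4) = 5041/16
49/16 < 5041/16 ⇒ no cruise
v_peak = √(49/16·1/4) = √(49/64) = 7/8
t_a = (7/8)/(1/4) = 7/2; t_c = 0
T = 2·7/2 = 7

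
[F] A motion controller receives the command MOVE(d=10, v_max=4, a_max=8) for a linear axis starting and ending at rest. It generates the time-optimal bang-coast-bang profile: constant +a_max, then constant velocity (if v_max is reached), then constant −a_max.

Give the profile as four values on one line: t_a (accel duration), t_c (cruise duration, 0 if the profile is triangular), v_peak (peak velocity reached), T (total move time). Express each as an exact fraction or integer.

t_a=1/2 t_c=2 v_peak=4 T=3

vₘ²/aₘ = 4²/8 = 2
10 ≥ 2 → trapezoidal
t_a = 4/8 = 1/2; v_peak = 4
d_cruise = 10 − 2 = 8; t_c = 8/4 = 2
T = 2·1/2 + 2 = 3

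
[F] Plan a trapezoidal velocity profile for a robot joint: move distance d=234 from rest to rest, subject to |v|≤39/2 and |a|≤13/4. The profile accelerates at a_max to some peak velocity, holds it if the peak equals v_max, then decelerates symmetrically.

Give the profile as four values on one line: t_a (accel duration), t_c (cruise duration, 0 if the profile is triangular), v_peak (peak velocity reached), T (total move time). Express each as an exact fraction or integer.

t_a=6 t_c=6 v_peak=39/2 T=18

vₘ²/aₘ = (39/2)²/(13/4) = 117
234 ≥ 117 ⇒ cruise phase
t_a = (39/2)/(13/4) = 6; v_peak = 39/2
d_cruise = 234 − 117 = 117; t_c = 117/(39/2) = 6
T = 2·6 + 6 = 18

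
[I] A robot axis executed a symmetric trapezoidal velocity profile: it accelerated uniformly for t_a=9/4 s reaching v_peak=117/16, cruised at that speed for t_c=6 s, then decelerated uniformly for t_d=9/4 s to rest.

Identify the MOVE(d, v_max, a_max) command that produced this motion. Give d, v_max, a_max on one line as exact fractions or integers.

a_max = (117/16)/(9/4) = 13/4
d_a = ½·117/16·9/4 = 1053/128; d_c = 117/16·6 = 351/8
d = 2·1053/128 + 351/8 = 3861/64
t_c = 6 > 0 so v_max = 117/16

d=3861/64 v_max=117/16 a_max=13/4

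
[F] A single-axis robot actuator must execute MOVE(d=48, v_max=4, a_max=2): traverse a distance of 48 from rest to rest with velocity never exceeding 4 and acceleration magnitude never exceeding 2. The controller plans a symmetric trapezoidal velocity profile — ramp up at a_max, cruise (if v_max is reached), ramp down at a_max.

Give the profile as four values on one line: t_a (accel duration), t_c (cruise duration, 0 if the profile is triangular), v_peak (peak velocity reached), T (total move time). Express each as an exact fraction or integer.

v_max²/a_max = 4²/2 = 8
48 ≥ 8 so v_max reached
t_a = 4/2 = 2; v_peak = 4
d_cruise = 48 − 8 = 40; t_c = 40/4 = 10
T = 2·2 + 10 = 14

t_a=2 t_c=10 v_peak=4 T=14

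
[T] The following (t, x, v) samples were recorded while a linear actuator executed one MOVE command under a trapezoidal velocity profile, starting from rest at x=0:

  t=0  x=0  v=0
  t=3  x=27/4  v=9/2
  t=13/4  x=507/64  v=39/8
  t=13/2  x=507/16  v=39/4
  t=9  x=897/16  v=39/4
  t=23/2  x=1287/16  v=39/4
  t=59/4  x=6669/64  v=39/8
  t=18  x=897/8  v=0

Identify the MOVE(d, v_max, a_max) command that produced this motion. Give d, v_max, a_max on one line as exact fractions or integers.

d=897/8 v_max=39/4 a_max=3/2

final state: t=18, x=897/8, v=0 → d = 897/8
a_max = (9/2−0)/(3−0) = 3/2
max v = 39/4 over t∈[13/2,23/2] → v_max = 39/4
check: 39/4·(13/2+5) = 897/8 ✓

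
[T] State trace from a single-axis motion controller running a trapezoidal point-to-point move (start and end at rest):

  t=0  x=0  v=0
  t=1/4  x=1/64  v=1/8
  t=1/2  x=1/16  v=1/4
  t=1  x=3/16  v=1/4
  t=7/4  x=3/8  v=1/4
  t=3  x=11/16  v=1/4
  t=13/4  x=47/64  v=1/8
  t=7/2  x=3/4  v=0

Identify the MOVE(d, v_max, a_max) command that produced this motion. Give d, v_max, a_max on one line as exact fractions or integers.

final state: t=7/2, x=3/4, v=0 → d = 3/4
a_max = (1/8−0)/(1/4−0) = 1/2
max v = 1/4 over t∈[1/2,3] → v_max = 1/4
check: 1/4·(1/2+5/2) = 3/4 ✓

d=3/4 v_max=1/4 a_max=1/2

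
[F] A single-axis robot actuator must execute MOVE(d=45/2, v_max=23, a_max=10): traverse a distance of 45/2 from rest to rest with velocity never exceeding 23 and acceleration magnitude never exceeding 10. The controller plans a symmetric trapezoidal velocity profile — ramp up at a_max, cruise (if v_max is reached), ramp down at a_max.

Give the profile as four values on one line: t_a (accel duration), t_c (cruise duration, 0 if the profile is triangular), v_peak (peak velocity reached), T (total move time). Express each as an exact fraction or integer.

t_a=3/2 t_c=0 v_peak=15 T=3

v_max²/a_max = 23²/10 = 529/10
45/2 < 529/10 ⇒ no cruise
v_peak = √(45/2·10) = √225 = 15
t_a = 15/10 = 3/2; t_c = 0
T = 2·3/2 = 3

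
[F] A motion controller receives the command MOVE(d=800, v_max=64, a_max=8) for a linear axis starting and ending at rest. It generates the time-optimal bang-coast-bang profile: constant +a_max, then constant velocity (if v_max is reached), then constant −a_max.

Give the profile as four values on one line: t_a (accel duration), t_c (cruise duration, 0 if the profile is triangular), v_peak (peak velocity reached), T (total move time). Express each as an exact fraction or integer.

v_max²/a_max = 64²/8 = 512
800 ≥ 512 so v_max reached
t_a = 64/8 = 8; v_peak = 64
d_cruise = 800 − 512 = 288; t_c = 288/64 = 9/2
T = 2·8 + 9/2 = 41/2

t_a=8 t_c=9/2 v_peak=64 T=41/2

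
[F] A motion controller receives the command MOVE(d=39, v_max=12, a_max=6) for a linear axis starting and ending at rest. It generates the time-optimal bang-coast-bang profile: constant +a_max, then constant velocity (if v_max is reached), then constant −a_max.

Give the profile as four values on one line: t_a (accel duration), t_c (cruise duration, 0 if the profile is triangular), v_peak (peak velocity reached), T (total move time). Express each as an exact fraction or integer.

vₘ²/aₘ = 12²/6 = 24
39 ≥ 24 ⇒ cruise phase
t_a = 12/6 = 2; v_peak = 12
d_cruise = 39 − 24 = 15; t_c = 15/12 = 5/4
T = 2·2 + 5/4 = 21/4

t_a=2 t_c=5/4 v_peak=12 T=21/4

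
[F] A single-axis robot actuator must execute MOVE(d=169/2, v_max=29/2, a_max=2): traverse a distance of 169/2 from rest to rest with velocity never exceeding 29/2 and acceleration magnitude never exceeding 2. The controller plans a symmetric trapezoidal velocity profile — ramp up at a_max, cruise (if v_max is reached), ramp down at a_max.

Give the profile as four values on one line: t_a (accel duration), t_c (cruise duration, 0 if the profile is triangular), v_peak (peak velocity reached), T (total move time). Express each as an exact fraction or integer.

vₘ²/aₘ = (29/2)²/2 = 841/8
169/2 < 841/8 so t_c = 0
v_peak = √(169/2·2) = √169 = 13
t_a = 13/2; t_c = 0
T = 2·13/2 = 13

t_a=13/2 t_c=0 v_peak=13 T=13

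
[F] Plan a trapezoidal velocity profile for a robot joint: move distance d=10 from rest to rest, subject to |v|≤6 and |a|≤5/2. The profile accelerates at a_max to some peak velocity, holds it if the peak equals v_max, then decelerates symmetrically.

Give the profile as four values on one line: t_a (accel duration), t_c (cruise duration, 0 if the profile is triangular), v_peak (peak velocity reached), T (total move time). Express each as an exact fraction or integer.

t_a=2 t_c=0 v_peak=5 T=4

vₘ²/aₘ = 6²/(5/2) = 72/5
10 < 72/5 ⇒ no cruise
v_peak = √(10·5/2) = √25 = 5
t_a = 5/(5/2) = 2; t_c = 0
T = 2·2 = 4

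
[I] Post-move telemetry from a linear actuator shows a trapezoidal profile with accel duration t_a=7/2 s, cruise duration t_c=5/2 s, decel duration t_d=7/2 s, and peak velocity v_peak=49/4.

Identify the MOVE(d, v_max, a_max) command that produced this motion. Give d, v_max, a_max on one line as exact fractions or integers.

a_max = (49/4)/(7/2) = 7/2
d_a = ½·49/4·7/2 = 343/16; d_c = 49/4·5/2 = 245/8
d = 2·343/16 + 245/8 = 147/2
t_c = 5/2 > 0 ⇒ limit active, v_max = 49/4

d=147/2 v_max=49/4 a_max=7/2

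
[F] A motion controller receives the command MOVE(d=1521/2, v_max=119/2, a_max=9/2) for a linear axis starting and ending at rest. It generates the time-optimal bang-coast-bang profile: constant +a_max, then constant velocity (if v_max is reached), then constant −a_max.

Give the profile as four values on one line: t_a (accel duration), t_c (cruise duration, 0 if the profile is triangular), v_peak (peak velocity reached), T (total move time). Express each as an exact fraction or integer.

vₘ²/aₘ = (119/2)²/(9/2) = 14161/18
1521/2 < 14161/18 so t_c = 0
v_peak = √(1521/2·9/2) = √(13689/4) = 117/2
t_a = (117/2)/(9/2) = 13; t_c = 0
T = 2·13 = 26

t_a=13 t_c=0 v_peak=117/2 T=26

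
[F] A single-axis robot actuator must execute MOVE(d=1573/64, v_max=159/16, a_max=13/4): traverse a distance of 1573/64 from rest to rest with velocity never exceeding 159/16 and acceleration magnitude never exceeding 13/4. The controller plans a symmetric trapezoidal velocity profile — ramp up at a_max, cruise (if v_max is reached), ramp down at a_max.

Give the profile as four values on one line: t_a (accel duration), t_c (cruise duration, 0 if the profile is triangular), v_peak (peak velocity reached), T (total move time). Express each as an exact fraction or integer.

vₘ²/aₘ = (159/16)²/(13/4) = 25281/832
1573/64 < 25281/832 ⇒ no cruise
v_peak = √(1573/64·13/4) = √(20449/256) = 143/16
t_a = (143/16)/(13/4) = 11/4; t_c = 0
T = 2·11/4 = 11/2

t_a=11/4 t_c=0 v_peak=143/16 T=11/2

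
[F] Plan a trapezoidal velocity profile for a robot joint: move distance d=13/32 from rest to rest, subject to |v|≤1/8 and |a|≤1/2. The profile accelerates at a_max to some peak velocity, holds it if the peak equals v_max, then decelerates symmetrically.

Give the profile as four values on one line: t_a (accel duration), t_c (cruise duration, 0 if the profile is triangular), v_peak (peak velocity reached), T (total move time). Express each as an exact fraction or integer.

(v_max)²/a_max = (1/8)²/(1/2) = 1/32
13/32 ≥ 1/32 → trapezoidal
t_a = (1/8)/(1/2) = 1/4; v_peak = 1/8
d_cruise = 13/32 − 1/32 = 3/8; t_c = (3/8)/(1/8) = 3
T = 2·1/4 + 3 = 7/2

t_a=1/4 t_c=3 v_peak=1/8 T=7/2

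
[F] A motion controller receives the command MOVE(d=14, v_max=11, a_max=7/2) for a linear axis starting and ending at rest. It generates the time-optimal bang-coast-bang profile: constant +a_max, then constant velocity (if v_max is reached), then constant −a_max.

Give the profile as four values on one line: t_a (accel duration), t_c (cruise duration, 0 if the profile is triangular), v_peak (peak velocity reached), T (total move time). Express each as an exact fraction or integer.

(v_max)²/a_max = 11²/(7/2) = 242/7
14 < 242/7 → triangular
v_peak = √(14·7/2) = √49 = 7
t_a = 7/(7/2) = 2; t_c = 0
T = 2·2 = 4

t_a=2 t_c=0 v_peak=7 T=4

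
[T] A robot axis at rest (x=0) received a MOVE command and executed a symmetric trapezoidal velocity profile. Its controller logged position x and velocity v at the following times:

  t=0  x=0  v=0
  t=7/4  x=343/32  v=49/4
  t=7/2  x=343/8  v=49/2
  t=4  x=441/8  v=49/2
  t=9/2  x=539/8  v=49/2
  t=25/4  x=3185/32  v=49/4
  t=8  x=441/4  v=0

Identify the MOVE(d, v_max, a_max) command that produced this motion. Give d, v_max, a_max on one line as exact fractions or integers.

d=441/4 v_max=49/2 a_max=7

final state: t=8, x=441/4, v=0 → d = 441/4
a_max = (49/4−0)/(7/4−0) = 7
max v = 49/2 over t∈[7/2,9/2] → v_max = 49/2
check: 49/2·(7/2+1) = 441/4 ✓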